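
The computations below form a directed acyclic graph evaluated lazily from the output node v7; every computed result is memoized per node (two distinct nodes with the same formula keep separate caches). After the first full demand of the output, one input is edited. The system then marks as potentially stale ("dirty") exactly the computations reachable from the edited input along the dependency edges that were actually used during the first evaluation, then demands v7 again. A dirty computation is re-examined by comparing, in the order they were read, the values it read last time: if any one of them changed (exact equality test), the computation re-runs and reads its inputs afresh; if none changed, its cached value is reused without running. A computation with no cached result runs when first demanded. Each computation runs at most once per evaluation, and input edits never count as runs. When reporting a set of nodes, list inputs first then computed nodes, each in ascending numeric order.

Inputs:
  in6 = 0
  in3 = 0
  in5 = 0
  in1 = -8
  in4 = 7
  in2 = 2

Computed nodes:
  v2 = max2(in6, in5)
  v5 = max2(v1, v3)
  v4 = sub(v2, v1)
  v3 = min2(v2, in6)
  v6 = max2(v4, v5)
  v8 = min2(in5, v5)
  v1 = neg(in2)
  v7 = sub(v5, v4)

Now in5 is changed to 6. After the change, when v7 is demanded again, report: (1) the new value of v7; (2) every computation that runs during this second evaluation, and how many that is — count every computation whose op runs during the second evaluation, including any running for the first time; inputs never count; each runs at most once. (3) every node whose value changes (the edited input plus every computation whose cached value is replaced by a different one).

Demanding v7 again yields -8.
4 computations run: v2, v3, v4, v7.
The nodes whose values change: in5, v2, v4, v7.
Note where the cutoff bites: v5 is checked, finds nothing changed, and keeps its cache.

First demand of the output computes:
  v1 = neg(2) = -2
  v2 = max2(0, 0) = 0
  v3 = min2(0, 0) = 0
  v4 = sub(0, -2) = 2
  v5 = max2(-2, 0) = 0
  v7 = sub(0, 2) = -2

After the edit, cleaning proceeds:
  v2: a read changed (in5 0->6) — executes, giving 6.
  v3: a read changed (v2 0->6) — executes, giving 0 — identical to its old value.
  v4: a read changed (v2 0->6) — executes, giving 8.
  v5: dirty, but its reads are unchanged (v1 unchanged, v3 unchanged); cached 0 stands.
  v7: a read changed (v4 2->8) — executes, giving -8.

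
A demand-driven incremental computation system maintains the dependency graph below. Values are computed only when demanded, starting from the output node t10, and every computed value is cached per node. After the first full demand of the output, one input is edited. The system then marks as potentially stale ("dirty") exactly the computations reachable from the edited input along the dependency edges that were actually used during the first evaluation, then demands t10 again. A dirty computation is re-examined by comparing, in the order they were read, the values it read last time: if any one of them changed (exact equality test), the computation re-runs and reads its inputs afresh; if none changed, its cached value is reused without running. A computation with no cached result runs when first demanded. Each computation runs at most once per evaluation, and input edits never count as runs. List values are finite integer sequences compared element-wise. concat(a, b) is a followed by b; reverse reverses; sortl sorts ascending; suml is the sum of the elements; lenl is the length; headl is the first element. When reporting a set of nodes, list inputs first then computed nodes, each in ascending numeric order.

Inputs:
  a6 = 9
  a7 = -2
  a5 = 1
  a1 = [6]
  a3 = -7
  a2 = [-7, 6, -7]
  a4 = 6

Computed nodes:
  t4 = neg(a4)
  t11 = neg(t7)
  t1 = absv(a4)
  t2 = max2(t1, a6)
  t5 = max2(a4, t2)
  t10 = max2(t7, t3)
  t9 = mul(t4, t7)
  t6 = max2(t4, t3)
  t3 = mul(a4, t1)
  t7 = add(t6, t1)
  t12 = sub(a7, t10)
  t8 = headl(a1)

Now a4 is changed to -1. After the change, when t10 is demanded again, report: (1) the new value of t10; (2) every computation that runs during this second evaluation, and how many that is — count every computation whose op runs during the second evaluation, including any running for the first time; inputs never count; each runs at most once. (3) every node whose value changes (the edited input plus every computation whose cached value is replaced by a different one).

New value of t10: 2.
Computations that run: t1, t3, t4, t6, t7, t10 — 6 in total.
Values that change: a4, t1, t3, t4, t6, t7, t10.

First evaluation (everything demanded from the output):
  t1 = absv(6) = 6
  t3 = mul(6, 6) = 36
  t4 = neg(6) = -6
  t6 = max2(-6, 36) = 36
  t7 = add(36, 6) = 42
  t10 = max2(42, 36) = 42

Propagation after the edit:
  t1: runs — a4 6->-1; result 1.
  t3: runs — a4 6->-1; t1 6->1; result -1.
  t4: runs — a4 6->-1; result 1.
  t6: runs — t4 -6->1; t3 36->-1; result 1.
  t7: runs — t6 36->1; t1 6->1; result 2.
  t10: runs — t7 42->2; t3 36->-1; result 2.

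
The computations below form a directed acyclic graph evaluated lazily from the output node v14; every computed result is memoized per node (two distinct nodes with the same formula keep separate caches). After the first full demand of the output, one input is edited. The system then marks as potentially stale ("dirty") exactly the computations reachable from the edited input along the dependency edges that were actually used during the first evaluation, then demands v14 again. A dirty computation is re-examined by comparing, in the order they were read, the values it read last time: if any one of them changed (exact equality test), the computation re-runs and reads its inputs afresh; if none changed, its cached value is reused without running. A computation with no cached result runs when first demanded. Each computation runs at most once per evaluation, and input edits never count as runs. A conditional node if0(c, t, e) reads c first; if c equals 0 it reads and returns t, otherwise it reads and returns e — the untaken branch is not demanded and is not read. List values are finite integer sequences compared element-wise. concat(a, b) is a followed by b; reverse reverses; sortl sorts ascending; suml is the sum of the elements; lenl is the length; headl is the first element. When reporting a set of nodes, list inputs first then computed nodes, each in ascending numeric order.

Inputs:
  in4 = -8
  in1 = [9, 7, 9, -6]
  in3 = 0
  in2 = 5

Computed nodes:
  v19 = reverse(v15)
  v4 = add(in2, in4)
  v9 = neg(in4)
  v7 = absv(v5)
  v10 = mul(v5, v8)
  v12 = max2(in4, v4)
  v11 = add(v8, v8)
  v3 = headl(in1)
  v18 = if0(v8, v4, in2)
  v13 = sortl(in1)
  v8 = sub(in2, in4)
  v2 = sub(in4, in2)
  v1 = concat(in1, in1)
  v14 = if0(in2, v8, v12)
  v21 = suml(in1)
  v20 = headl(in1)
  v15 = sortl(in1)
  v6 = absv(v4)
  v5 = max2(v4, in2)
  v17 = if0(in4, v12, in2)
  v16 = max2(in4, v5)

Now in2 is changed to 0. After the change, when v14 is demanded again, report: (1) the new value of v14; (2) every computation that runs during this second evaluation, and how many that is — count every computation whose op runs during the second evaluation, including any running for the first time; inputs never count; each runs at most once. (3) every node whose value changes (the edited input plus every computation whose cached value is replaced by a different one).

Demanding v14 again yields 8.
2 computations run: v8, v14.
The nodes whose values change: in2, v14.
Note the branch switch — demand abandons v4, v12, which are never re-examined.

First demand of the output computes:
  v4 = add(5, -8) = -3
  v12 = max2(-8, -3) = -3
  v14 = if0(in2=5 -> else branch v12) = -3

After the edit, cleaning proceeds:
  v4: stays stale; no demand reaches it after the flip.
  v8: had never run; runs now, result 8.
  v12: stays stale; no demand reaches it after the flip.
  v14: a read changed (in2 5->0) — executes, giving 8.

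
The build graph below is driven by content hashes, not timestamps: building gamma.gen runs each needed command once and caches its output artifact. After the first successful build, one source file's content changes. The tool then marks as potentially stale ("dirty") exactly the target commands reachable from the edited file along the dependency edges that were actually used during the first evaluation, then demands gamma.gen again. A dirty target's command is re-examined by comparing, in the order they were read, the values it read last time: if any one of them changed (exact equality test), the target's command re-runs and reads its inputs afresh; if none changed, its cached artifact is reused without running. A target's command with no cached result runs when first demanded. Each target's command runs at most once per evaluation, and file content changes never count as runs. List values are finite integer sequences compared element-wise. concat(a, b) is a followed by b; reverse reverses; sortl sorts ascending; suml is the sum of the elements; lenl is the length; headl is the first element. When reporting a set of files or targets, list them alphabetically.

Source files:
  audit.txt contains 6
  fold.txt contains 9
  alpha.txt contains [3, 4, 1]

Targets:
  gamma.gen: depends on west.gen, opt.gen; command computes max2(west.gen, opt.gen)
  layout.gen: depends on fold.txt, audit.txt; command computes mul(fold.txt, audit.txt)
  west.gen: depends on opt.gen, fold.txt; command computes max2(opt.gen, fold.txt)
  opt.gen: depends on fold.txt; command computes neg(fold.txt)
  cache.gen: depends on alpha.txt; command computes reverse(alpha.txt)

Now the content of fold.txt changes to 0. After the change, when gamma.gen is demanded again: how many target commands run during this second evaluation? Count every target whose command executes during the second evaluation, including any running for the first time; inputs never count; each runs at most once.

Initial pass — values computed on the first demand:
  opt.gen = neg(9) = -9
  west.gen = max2(-9, 9) = 9
  gamma.gen = max2(9, -9) = 9

Second demand — change propagation:
  opt.gen: re-runs because fold.txt 9->0; new result 0.
  west.gen: re-runs because opt.gen -9->0; fold.txt 9->0; new result 0.
  gamma.gen: re-runs because west.gen 9->0; opt.gen -9->0; new result 0.

Run set: gamma.gen, opt.gen, west.gen (3 run).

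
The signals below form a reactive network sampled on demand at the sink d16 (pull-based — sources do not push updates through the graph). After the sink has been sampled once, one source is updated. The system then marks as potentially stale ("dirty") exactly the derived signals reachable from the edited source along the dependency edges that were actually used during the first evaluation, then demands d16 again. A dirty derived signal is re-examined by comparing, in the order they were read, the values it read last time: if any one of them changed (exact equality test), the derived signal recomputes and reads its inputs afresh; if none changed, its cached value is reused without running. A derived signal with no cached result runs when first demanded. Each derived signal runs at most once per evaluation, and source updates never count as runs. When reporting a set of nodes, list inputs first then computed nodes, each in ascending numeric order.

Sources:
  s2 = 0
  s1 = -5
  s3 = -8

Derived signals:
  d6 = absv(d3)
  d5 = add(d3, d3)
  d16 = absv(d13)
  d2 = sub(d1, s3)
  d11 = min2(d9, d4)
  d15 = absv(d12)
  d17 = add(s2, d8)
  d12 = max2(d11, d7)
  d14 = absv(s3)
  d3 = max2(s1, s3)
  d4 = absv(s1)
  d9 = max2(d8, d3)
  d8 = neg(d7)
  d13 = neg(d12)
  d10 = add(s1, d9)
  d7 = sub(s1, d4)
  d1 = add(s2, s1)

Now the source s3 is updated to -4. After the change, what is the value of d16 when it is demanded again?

d16 now evaluates to 5.
The important point: d9 recomputes to an identical value, and the output ends up unchanged.

Initial pass — values computed on the first demand:
  d3 = max2(-5, -8) = -5
  d4 = absv(-5) = 5
  d7 = sub(-5, 5) = -10
  d8 = neg(-10) = 10
  d9 = max2(10, -5) = 10
  d11 = min2(10, 5) = 5
  d12 = max2(5, -10) = 5
  d13 = neg(5) = -5
  d16 = absv(-5) = 5

Second demand — change propagation:
  d3: re-runs because s3 -8->-4; new result -4.
  d9: re-runs because d3 -5->-4; new result 10 (unchanged).
  d11: re-examined; everything it read last time is the same (d9 unchanged, d4 unchanged) — cache 5 kept, no run.
  d12: re-examined; everything it read last time is the same (d11 unchanged, d7 unchanged) — cache 5 kept, no run.
  d13: re-examined; everything it read last time is the same (d12 unchanged) — cache -5 kept, no run.
  d16: re-examined; everything it read last time is the same (d13 unchanged) — cache 5 kept, no run.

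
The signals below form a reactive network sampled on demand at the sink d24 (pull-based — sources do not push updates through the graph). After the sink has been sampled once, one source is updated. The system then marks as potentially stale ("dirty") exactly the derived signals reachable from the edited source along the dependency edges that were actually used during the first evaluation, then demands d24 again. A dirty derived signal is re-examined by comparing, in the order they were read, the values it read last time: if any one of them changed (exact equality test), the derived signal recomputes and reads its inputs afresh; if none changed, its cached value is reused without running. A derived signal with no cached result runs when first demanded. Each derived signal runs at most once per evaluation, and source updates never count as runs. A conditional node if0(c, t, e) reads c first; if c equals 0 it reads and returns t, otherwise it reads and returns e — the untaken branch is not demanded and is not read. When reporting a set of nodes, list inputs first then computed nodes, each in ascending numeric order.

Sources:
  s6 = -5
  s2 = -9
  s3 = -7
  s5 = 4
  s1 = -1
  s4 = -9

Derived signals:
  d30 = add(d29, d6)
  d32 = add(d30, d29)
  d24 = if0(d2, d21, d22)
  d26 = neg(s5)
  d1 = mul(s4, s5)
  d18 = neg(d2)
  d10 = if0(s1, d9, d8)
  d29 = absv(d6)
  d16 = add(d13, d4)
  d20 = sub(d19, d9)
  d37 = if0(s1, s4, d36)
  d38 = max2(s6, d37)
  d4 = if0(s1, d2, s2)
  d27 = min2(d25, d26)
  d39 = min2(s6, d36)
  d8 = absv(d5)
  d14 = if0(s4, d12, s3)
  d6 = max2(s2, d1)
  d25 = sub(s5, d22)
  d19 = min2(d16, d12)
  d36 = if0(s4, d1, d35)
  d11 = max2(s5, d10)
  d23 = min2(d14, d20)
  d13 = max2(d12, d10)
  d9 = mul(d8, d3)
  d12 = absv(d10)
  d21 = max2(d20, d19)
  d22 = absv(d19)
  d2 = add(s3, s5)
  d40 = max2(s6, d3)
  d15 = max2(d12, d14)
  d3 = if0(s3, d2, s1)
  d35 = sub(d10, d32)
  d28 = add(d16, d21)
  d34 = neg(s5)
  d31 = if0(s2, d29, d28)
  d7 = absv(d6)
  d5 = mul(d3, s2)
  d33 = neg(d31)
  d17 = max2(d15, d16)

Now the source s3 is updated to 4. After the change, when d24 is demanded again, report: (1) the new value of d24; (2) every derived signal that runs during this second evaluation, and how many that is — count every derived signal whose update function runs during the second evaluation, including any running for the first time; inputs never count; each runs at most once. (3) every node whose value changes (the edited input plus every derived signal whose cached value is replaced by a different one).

Initial pass — values computed on the first demand:
  d2 = add(-7, 4) = -3
  d3 = if0(s3=-7 -> else branch s1) = -1
  d4 = if0(s1=-1 -> else branch s2) = -9
  d5 = mul(-1, -9) = 9
  d8 = absv(9) = 9
  d10 = if0(s1=-1 -> else branch d8) = 9
  d12 = absv(9) = 9
  d13 = max2(9, 9) = 9
  d16 = add(9, -9) = 0
  d19 = min2(0, 9) = 0
  d22 = absv(0) = 0
  d24 = if0(d2=-3 -> else branch d22) = 0

Second demand — change propagation:
  d2: re-runs because s3 -7->4; new result 8.
  d3: re-runs because s3 -7->4; new result -1 (unchanged).
  d5: re-examined; everything it read last time is the same (d3 unchanged, s2 unchanged) — cache 9 kept, no run.
  d8: re-examined; everything it read last time is the same (d5 unchanged) — cache 9 kept, no run.
  d10: re-examined; everything it read last time is the same (s1 unchanged, d8 unchanged) — cache 9 kept, no run.
  d12: re-examined; everything it read last time is the same (d10 unchanged) — cache 9 kept, no run.
  d13: re-examined; everything it read last time is the same (d12 unchanged, d10 unchanged) — cache 9 kept, no run.
  d16: re-examined; everything it read last time is the same (d13 unchanged, d4 unchanged) — cache 0 kept, no run.
  d19: re-examined; everything it read last time is the same (d16 unchanged, d12 unchanged) — cache 0 kept, no run.
  d22: re-examined; everything it read last time is the same (d19 unchanged) — cache 0 kept, no run.
  d24: re-runs because d2 -3->8; new result 0 (unchanged).

The important point: at d5 every value read last time is unchanged, so the dirty flag clears without a run.

d24 now evaluates to 0.
Run set: d2, d3, d24 (3 run).
Changed values: s3, d2.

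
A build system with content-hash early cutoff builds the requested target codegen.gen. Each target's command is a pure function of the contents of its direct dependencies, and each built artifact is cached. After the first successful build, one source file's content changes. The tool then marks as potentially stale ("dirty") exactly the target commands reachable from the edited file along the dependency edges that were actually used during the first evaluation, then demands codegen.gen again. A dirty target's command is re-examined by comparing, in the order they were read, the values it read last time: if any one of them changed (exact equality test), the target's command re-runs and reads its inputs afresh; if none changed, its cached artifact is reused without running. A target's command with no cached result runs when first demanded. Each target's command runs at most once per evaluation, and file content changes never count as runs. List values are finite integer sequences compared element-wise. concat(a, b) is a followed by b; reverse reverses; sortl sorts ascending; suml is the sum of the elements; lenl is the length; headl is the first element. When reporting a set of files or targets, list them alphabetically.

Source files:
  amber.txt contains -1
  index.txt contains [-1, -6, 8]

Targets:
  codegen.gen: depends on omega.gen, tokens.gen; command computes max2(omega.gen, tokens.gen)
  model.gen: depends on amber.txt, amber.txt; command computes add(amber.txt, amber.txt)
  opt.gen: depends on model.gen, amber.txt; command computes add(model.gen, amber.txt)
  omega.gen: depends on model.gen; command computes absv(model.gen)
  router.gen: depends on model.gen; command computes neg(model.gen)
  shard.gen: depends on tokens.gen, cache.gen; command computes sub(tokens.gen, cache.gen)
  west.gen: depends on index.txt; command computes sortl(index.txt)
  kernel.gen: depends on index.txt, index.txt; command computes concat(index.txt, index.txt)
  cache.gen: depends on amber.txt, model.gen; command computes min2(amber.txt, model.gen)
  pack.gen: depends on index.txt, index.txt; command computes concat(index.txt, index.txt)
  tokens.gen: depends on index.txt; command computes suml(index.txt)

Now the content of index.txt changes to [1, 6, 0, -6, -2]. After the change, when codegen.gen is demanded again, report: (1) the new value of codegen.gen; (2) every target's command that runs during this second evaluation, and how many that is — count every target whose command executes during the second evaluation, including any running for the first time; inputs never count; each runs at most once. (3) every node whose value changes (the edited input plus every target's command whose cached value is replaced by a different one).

New value of codegen.gen: 2.
Target commands that run: codegen.gen, tokens.gen — 2 in total.
Values that change: index.txt, tokens.gen.

First evaluation (everything demanded from the output):
  model.gen = add(-1, -1) = -2
  omega.gen = absv(-2) = 2
  tokens.gen = suml([-1, -6, 8]) = 1
  codegen.gen = max2(2, 1) = 2

Propagation after the edit:
  tokens.gen: runs — index.txt [-1, -6, 8]->[1, 6, 0, -6, -2]; result -1.
  codegen.gen: runs — tokens.gen 1->-1; result 2 (same value as before).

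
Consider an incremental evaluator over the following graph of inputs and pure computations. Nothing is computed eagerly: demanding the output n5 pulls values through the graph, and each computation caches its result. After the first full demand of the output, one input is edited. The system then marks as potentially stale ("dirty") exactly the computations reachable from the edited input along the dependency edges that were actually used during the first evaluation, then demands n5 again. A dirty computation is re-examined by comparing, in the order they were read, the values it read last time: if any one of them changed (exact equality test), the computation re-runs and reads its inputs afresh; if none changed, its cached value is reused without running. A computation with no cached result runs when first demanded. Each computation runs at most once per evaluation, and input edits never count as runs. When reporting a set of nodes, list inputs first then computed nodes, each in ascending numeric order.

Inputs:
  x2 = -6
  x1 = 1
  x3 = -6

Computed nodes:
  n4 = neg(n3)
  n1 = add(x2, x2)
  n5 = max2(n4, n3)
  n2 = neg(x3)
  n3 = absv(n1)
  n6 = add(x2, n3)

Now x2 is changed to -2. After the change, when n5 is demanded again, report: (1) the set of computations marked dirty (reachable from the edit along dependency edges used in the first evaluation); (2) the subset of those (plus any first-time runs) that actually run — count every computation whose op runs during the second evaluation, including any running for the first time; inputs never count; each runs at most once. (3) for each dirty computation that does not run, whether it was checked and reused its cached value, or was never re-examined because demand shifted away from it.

Initial pass — values computed on the first demand:
  n1 = add(-6, -6) = -12
  n3 = absv(-12) = 12
  n4 = neg(12) = -12
  n5 = max2(-12, 12) = 12

Second demand — change propagation:
  n1: re-runs because x2 -6->-2; x2 -6->-2; new result -4.
  n3: re-runs because n1 -12->-4; new result 4.
  n4: re-runs because n3 12->4; new result -4.
  n5: re-runs because n4 -12->-4; n3 12->4; new result 4.

Dirty set: n1, n3, n4, n5.
Run set: n1, n3, n4, n5 (4 run).
All dirty computations ended up running.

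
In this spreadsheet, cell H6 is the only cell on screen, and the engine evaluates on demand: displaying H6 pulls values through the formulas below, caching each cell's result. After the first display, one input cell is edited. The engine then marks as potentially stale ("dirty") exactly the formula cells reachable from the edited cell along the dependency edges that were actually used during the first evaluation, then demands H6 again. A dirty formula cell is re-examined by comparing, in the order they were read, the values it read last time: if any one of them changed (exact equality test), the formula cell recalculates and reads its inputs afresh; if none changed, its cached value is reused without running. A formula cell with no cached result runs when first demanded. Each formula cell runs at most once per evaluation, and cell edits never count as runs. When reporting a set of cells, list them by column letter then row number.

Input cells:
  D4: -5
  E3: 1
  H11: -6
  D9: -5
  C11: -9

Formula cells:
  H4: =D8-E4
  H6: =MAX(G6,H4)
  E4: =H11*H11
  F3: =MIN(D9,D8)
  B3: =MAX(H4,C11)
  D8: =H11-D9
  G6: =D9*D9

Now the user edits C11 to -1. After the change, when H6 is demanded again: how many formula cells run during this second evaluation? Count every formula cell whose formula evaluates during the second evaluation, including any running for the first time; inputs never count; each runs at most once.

Run set: none (0 run).
The important point: nothing the output needs ever reads C11, so the edit is invisible to it.

Initial pass — values computed on the first demand:
  D8 = -6 - -5 = -1
  E4 = -6 * -6 = 36
  G6 = -5 * -5 = 25
  H4 = -1 - 36 = -37
  H6 = MAX(25, -37) = 25

Second demand — change propagation:
  no demanded computation ever read C11, so the edit dirties nothing and nothing runs.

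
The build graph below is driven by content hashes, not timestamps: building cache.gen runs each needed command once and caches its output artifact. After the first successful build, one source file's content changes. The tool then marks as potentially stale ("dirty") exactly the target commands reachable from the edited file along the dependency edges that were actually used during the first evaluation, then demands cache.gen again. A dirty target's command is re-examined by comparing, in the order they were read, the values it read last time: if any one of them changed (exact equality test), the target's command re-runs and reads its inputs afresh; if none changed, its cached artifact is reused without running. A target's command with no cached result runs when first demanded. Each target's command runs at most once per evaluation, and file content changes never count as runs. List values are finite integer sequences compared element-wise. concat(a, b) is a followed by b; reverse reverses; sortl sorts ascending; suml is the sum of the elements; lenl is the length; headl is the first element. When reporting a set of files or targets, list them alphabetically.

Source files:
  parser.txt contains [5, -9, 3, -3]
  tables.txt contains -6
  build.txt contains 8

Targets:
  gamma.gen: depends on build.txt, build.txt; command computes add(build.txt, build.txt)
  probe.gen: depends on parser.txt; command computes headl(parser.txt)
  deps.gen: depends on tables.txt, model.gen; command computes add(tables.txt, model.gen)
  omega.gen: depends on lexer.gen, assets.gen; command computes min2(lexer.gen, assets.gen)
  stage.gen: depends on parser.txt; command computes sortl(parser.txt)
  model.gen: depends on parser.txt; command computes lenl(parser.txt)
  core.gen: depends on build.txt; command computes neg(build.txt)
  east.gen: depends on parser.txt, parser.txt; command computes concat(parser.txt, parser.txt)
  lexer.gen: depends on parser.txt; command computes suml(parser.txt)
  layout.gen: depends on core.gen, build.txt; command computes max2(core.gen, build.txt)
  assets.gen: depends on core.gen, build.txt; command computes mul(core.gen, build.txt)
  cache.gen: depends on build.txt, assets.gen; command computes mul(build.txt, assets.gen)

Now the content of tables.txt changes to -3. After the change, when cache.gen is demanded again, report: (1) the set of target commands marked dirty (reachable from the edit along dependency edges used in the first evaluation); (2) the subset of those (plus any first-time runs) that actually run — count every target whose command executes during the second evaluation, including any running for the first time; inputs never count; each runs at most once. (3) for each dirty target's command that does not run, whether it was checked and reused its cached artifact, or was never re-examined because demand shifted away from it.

Dirty set: none.
Run set: none (0 run).
All dirty target commands ended up running.
The important point: nothing the output needs ever reads tables.txt, so the edit is invisible to it.

Initial pass — values computed on the first demand:
  core.gen = neg(8) = -8
  assets.gen = mul(-8, 8) = -64
  cache.gen = mul(8, -64) = -512

Second demand — change propagation:
  no demanded computation ever read tables.txt, so the edit dirties nothing and nothing runs.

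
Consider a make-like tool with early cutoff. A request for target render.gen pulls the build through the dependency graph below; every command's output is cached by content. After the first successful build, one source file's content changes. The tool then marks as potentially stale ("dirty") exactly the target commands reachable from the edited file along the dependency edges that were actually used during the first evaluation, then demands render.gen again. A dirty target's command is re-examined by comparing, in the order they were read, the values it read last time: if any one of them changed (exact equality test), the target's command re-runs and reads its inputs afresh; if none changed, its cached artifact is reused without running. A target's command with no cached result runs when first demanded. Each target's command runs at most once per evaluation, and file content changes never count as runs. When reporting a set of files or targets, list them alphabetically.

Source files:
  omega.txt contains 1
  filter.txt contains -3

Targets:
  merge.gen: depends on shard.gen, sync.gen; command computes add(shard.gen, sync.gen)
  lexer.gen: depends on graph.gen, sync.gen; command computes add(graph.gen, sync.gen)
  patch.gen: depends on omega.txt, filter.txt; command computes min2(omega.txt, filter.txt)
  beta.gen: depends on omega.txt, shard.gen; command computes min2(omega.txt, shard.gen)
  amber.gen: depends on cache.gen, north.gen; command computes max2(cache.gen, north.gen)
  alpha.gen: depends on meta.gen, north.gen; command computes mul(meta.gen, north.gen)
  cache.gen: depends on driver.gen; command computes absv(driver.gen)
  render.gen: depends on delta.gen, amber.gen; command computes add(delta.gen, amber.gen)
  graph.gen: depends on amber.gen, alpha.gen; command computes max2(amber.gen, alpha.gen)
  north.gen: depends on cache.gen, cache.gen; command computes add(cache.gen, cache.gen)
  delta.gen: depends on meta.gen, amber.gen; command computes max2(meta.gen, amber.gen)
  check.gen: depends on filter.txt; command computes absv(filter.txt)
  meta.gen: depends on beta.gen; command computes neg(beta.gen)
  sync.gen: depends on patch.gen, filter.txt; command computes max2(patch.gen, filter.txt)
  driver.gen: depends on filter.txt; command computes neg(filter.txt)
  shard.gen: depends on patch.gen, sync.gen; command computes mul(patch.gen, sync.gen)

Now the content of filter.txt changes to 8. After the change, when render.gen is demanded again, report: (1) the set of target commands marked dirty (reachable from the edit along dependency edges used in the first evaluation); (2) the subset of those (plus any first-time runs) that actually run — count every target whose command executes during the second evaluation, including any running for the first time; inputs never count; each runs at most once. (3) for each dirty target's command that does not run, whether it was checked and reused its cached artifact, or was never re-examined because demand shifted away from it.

First demand of the output computes:
  driver.gen = neg(-3) = 3
  cache.gen = absv(3) = 3
  north.gen = add(3, 3) = 6
  amber.gen = max2(3, 6) = 6
  patch.gen = min2(1, -3) = -3
  sync.gen = max2(-3, -3) = -3
  shard.gen = mul(-3, -3) = 9
  beta.gen = min2(1, 9) = 1
  meta.gen = neg(1) = -1
  delta.gen = max2(-1, 6) = 6
  render.gen = add(6, 6) = 12

After the edit, cleaning proceeds:
  driver.gen: a read changed (filter.txt -3->8) — executes, giving -8.
  cache.gen: a read changed (driver.gen 3->-8) — executes, giving 8.
  north.gen: a read changed (cache.gen 3->8; cache.gen 3->8) — executes, giving 16.
  amber.gen: a read changed (cache.gen 3->8; north.gen 6->16) — executes, giving 16.
  patch.gen: a read changed (filter.txt -3->8) — executes, giving 1.
  sync.gen: a read changed (patch.gen -3->1; filter.txt -3->8) — executes, giving 8.
  shard.gen: a read changed (patch.gen -3->1; sync.gen -3->8) — executes, giving 8.
  beta.gen: a read changed (shard.gen 9->8) — executes, giving 1 — identical to its old value.
  meta.gen: dirty, but its reads are unchanged (beta.gen unchanged); cached -1 stands.
  delta.gen: a read changed (amber.gen 6->16) — executes, giving 16.
  render.gen: a read changed (delta.gen 6->16; amber.gen 6->16) — executes, giving 32.

Note where the cutoff bites: meta.gen is checked, finds nothing changed, and keeps its cache.

The edit dirties: amber.gen, beta.gen, cache.gen, delta.gen, driver.gen, meta.gen, north.gen, patch.gen, render.gen, shard.gen, sync.gen.
10 target commands run: amber.gen, beta.gen, cache.gen, delta.gen, driver.gen, north.gen, patch.gen, render.gen, shard.gen, sync.gen.
Cache hits after checking: meta.gen.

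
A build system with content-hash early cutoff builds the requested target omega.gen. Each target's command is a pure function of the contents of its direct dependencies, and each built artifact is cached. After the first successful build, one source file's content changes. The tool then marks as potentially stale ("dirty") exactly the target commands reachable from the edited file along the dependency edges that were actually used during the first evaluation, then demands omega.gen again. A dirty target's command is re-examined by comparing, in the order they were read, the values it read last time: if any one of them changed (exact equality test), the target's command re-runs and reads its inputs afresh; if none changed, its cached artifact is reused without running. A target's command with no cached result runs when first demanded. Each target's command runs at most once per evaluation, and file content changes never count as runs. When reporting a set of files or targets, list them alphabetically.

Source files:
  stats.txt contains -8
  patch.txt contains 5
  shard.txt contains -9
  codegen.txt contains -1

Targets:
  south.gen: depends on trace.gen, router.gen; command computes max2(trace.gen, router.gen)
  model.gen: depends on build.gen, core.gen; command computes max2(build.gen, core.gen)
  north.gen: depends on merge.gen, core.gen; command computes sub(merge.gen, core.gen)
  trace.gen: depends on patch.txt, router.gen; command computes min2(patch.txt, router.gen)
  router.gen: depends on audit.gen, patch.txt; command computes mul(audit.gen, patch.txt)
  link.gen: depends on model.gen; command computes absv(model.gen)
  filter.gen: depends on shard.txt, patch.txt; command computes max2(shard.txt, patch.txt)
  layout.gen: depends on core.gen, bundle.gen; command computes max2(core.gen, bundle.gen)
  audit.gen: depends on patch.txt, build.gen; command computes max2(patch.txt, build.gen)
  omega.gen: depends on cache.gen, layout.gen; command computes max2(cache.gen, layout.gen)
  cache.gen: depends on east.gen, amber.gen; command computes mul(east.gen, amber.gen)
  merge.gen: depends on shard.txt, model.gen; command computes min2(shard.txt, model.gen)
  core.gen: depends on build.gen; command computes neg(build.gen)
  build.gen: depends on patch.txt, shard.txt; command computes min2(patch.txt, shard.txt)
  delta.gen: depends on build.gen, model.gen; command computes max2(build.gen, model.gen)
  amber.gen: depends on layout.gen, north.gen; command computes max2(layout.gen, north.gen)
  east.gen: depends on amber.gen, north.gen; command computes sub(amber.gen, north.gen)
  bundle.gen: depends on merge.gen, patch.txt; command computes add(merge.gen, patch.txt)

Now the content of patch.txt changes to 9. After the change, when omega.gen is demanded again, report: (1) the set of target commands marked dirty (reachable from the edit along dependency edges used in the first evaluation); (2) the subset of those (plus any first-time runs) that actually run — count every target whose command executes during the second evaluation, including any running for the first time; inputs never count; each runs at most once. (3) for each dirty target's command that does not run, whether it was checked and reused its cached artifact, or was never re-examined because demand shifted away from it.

Marked dirty: amber.gen, build.gen, bundle.gen, cache.gen, core.gen, east.gen, layout.gen, merge.gen, model.gen, north.gen, omega.gen.
Target commands that run: build.gen, bundle.gen, layout.gen — 3 in total.
Checked but reused from cache: amber.gen, cache.gen, core.gen, east.gen, merge.gen, model.gen, north.gen, omega.gen.
Key observation: the cutoff stops propagation at core.gen — its inputs' values are unchanged, so it reuses its cache.

First evaluation (everything demanded from the output):
  build.gen = min2(5, -9) = -9
  core.gen = neg(-9) = 9
  model.gen = max2(-9, 9) = 9
  merge.gen = min2(-9, 9) = -9
  bundle.gen = add(-9, 5) = -4
  layout.gen = max2(9, -4) = 9
  north.gen = sub(-9, 9) = -18
  amber.gen = max2(9, -18) = 9
  east.gen = sub(9, -18) = 27
  cache.gen = mul(27, 9) = 243
  omega.gen = max2(243, 9) = 243

Propagation after the edit:
  build.gen: runs — patch.txt 5->9; result -9 (same value as before).
  core.gen: checked — values it read are unchanged (build.gen unchanged); reused cached 9 without running.
  model.gen: checked — values it read are unchanged (build.gen unchanged, core.gen unchanged); reused cached 9 without running.
  merge.gen: checked — values it read are unchanged (shard.txt unchanged, model.gen unchanged); reused cached -9 without running.
  bundle.gen: runs — patch.txt 5->9; result 0.
  layout.gen: runs — bundle.gen -4->0; result 9 (same value as before).
  north.gen: checked — values it read are unchanged (merge.gen unchanged, core.gen unchanged); reused cached -18 without running.
  amber.gen: checked — values it read are unchanged (layout.gen unchanged, north.gen unchanged); reused cached 9 without running.
  east.gen: checked — values it read are unchanged (amber.gen unchanged, north.gen unchanged); reused cached 27 without running.
  cache.gen: checked — values it read are unchanged (east.gen unchanged, amber.gen unchanged); reused cached 243 without running.
  omega.gen: checked — values it read are unchanged (cache.gen unchanged, layout.gen unchanged); reused cached 243 without running.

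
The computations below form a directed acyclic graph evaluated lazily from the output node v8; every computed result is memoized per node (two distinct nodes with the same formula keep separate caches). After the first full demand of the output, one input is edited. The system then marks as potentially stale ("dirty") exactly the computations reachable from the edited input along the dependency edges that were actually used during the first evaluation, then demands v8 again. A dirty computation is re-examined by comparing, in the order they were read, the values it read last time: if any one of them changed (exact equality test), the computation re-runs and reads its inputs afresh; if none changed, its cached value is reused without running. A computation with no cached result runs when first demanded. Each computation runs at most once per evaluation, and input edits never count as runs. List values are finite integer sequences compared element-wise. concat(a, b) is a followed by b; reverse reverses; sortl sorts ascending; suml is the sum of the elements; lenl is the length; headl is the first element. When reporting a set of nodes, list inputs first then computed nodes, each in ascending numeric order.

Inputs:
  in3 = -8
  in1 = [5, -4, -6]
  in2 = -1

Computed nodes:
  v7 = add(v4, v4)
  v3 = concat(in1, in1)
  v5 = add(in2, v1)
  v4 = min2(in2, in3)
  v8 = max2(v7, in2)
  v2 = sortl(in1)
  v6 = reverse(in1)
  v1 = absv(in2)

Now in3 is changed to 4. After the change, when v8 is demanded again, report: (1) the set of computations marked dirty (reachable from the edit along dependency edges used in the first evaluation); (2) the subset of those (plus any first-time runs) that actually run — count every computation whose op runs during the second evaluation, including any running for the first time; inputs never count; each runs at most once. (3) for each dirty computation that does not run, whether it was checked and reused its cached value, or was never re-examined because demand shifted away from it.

The edit dirties: v4, v7, v8.
3 computations run: v4, v7, v8.
No dirty computation escaped a run.

First demand of the output computes:
  v4 = min2(-1, -8) = -8
  v7 = add(-8, -8) = -16
  v8 = max2(-16, -1) = -1

After the edit, cleaning proceeds:
  v4: a read changed (in3 -8->4) — executes, giving -1.
  v7: a read changed (v4 -8->-1; v4 -8->-1) — executes, giving -2.
  v8: a read changed (v7 -16->-2) — executes, giving -1 — identical to its old value.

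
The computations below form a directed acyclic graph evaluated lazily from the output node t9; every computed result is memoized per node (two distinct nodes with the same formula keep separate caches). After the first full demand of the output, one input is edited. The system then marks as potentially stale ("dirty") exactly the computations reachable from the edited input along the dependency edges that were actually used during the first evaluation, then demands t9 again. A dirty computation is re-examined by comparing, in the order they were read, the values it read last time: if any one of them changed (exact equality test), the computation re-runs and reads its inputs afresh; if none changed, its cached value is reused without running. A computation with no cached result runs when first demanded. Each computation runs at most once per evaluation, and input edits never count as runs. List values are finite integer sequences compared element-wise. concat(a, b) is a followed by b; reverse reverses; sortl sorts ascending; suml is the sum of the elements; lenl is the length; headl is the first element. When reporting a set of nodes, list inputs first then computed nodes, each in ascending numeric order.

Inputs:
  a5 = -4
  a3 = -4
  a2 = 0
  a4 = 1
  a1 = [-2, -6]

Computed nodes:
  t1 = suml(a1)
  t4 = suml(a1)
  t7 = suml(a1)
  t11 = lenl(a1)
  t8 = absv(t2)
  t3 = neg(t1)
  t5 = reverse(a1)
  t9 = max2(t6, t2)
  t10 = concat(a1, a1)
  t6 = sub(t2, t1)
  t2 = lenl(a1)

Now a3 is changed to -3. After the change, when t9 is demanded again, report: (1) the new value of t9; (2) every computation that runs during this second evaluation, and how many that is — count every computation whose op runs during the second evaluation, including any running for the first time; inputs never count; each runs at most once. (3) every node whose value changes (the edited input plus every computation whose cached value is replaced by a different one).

First demand of the output computes:
  t1 = suml([-2, -6]) = -8
  t2 = lenl([-2, -6]) = 2
  t6 = sub(2, -8) = 10
  t9 = max2(10, 2) = 10

After the edit, cleaning proceeds:
  no node depends on a3 at all; the second demand re-runs nothing.

Note the shortcut — nothing in the graph depends on a3 at all, so no recomputation happens.

Demanding t9 again yields 10.
0 computations run: none.
The nodes whose values change: a3.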